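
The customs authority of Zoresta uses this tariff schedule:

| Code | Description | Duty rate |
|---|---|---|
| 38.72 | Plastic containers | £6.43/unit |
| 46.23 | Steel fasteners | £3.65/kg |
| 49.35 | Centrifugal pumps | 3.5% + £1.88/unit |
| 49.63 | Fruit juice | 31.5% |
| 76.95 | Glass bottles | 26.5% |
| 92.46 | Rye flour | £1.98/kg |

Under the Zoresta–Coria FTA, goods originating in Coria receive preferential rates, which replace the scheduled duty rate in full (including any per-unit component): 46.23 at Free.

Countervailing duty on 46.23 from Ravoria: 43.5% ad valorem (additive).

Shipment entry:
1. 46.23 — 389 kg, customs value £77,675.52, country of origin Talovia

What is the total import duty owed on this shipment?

£1,419.85

Line 1 (46.23, Talovia, 389 kg, £77,675.52):
Base rate for 46.23 is £3.65/kg.
46.23 has an FTA preferential rate, but origin Talovia is not Coria; base rate stands.
The additional-duty order on 46.23 targets Ravoria, not Talovia; it does not apply.
Duty = 389 × £3.65 = £1,419.85.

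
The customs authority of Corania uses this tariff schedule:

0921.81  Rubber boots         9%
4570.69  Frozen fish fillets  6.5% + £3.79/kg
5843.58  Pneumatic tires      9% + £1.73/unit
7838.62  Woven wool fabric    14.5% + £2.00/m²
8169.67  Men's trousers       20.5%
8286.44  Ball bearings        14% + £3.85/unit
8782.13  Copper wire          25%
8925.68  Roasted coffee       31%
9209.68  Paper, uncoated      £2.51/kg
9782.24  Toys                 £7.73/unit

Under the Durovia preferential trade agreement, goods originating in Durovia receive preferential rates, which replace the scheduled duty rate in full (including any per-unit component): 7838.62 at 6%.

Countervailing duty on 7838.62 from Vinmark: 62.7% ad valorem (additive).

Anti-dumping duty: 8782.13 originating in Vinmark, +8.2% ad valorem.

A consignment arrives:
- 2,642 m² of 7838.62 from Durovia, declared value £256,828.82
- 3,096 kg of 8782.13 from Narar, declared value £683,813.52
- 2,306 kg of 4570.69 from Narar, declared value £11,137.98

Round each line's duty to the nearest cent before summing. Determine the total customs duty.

Line 1 (7838.62, Durovia, 2,642 m², £256,828.82):
Base rate for 7838.62 is 14.5% + £2.00/m².
Origin Durovia qualifies under the Corania–Durovia agreement and 7838.62 is covered: preferential rate 6% applies instead.
The additional-duty order on 7838.62 targets Vinmark, not Durovia; it does not apply.
Duty = £256,828.82 × 6% = £15,409.73.
Line 2 (8782.13, Narar, 3,096 kg, £683,813.52):
Base rate for 8782.13 is 25%.
The additional-duty order on 8782.13 targets Vinmark, not Narar; it does not apply.
Duty = £683,813.52 × 25% = £170,953.38.
Line 3 (4570.69, Narar, 2,306 kg, £11,137.98):
Base rate for 4570.69 is 6.5% + £3.79/kg.
Duty = £11,137.98 × 6.5% + 2,306 × £3.79 = £9,463.71.
Total = £15,409.73 + £170,953.38 + £9,463.71 = £195,826.82.

£195,826.82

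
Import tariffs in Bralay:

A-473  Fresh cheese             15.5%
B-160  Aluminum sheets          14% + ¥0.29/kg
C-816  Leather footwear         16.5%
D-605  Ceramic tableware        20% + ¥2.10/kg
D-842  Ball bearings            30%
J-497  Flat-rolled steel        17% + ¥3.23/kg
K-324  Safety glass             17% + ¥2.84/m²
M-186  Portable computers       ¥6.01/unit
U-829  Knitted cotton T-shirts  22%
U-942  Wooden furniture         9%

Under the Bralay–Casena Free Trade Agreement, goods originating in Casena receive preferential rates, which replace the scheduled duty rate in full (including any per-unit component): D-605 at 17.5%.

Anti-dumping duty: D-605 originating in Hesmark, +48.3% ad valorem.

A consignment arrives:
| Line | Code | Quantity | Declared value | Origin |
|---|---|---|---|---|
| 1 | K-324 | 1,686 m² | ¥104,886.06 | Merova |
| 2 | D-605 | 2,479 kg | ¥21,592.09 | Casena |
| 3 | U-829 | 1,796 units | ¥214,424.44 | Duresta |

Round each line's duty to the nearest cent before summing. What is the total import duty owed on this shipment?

¥73,570.87

Line 1 (K-324, Merova, 1,686 m², ¥104,886.06):
Base rate for K-324 is 17% + ¥2.84/m².
Duty = ¥104,886.06 × 17% + 1,686 × ¥2.84 = ¥22,618.87.
Line 2 (D-605, Casena, 2,479 kg, ¥21,592.09):
Base rate for D-605 is 20% + ¥2.10/kg.
Origin Casena qualifies under the Bralay–Casena agreement and D-605 is covered: preferential rate 17.5% applies instead.
The additional-duty order on D-605 targets Hesmark, not Casena; it does not apply.
Duty = ¥21,592.09 × 17.5% = ¥3,778.62.
Line 3 (U-829, Duresta, 1,796 units, ¥214,424.44):
Base rate for U-829 is 22%.
Duty = ¥214,424.44 × 22% = ¥47,173.38.
Total = ¥22,618.87 + ¥3,778.62 + ¥47,173.38 = ¥73,570.87.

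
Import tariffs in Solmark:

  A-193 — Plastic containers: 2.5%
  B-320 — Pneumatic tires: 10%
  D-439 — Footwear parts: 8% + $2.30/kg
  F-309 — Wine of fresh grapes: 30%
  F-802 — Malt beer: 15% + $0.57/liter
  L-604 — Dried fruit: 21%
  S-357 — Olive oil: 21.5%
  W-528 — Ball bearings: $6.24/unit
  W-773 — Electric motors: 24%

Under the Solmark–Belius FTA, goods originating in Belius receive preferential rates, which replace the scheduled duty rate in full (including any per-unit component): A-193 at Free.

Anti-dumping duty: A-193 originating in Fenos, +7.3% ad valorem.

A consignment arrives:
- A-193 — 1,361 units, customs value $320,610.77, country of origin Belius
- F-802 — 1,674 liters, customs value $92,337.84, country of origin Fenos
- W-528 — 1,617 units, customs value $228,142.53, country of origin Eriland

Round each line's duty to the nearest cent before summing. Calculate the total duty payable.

Line 1 (A-193, Belius, 1,361 units, $320,610.77):
Base rate for A-193 is 2.5%.
Origin Belius qualifies under the Solmark–Belius agreement and A-193 is covered: preferential rate Free applies instead.
The additional-duty order on A-193 targets Fenos, not Belius; it does not apply.
Duty = $320,610.77 × 0% = $0.00.
Line 2 (F-802, Fenos, 1,674 liters, $92,337.84):
Base rate for F-802 is 15% + $0.57/liter.
Duty = $92,337.84 × 15% + 1,674 × $0.57 = $14,804.86.
Line 3 (W-528, Eriland, 1,617 units, $228,142.53):
Base rate for W-528 is $6.24/unit.
Duty = 1,617 × $6.24 = $10,090.08.
Total = $0.00 + $14,804.86 + $10,090.08 = $24,894.94.

$24,894.94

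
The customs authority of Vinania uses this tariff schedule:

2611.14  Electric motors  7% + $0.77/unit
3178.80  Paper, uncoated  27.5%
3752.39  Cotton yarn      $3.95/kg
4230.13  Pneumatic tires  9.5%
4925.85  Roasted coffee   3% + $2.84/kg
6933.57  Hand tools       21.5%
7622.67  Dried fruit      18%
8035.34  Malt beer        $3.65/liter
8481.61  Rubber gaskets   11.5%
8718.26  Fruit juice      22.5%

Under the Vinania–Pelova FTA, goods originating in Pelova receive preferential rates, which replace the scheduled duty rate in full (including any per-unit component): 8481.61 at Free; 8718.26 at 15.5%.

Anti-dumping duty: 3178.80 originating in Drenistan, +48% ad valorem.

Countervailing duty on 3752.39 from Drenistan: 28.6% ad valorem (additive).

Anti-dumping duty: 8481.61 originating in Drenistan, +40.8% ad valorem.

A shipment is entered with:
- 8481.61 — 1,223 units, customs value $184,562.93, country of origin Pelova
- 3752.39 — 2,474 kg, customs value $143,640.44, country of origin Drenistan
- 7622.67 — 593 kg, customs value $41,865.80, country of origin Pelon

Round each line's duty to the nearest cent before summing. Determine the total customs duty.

Line 1 (8481.61, Pelova, 1,223 units, $184,562.93):
Base rate for 8481.61 is 11.5%.
Origin Pelova qualifies under the Vinania–Pelova agreement and 8481.61 is covered: preferential rate Free applies instead.
The additional-duty order on 8481.61 targets Drenistan, not Pelova; it does not apply.
Duty = $184,562.93 × 0% = $0.00.
Line 2 (3752.39, Drenistan, 2,474 kg, $143,640.44):
Base rate for 3752.39 is $3.95/kg.
Additional duty on 3752.39 from Drenistan: +28.6% ad valorem. Applied ad valorem rate = 28.6%.
Duty = $143,640.44 × 28.6% + 2,474 × $3.95 = $50,853.47.
Line 3 (7622.67, Pelon, 593 kg, $41,865.80):
Base rate for 7622.67 is 18%.
Duty = $41,865.80 × 18% = $7,535.84.
Total = $0.00 + $50,853.47 + $7,535.84 = $58,389.31.

$58,389.31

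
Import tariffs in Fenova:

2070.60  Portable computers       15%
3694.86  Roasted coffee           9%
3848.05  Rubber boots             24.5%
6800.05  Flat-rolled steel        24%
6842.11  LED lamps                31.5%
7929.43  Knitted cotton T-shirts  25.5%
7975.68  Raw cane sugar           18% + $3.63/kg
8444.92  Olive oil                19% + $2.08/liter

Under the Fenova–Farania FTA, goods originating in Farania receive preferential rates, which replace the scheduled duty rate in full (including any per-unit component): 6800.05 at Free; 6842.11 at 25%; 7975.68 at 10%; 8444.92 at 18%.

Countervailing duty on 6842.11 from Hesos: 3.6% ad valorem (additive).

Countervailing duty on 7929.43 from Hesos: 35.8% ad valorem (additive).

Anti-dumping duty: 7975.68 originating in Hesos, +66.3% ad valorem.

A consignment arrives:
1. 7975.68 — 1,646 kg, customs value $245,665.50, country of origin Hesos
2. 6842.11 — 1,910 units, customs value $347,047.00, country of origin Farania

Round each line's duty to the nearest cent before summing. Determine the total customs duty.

$299,832.75

Line 1 (7975.68, Hesos, 1,646 kg, $245,665.50):
Base rate for 7975.68 is 18% + $3.63/kg.
7975.68 has an FTA preferential rate, but origin Hesos is not Farania; base rate stands.
Additional duty on 7975.68 from Hesos: +66.3%. Applied ad valorem rate: 18% + 66.3% = 84.3%.
Duty = $245,665.50 × 84.3% + 1,646 × $3.63 = $213,071.00.
Line 2 (6842.11, Farania, 1,910 units, $347,047.00):
Base rate for 6842.11 is 31.5%.
Origin Farania qualifies under the Fenova–Farania agreement and 6842.11 is covered: preferential rate 25% applies instead.
The additional-duty order on 6842.11 targets Hesos, not Farania; it does not apply.
Duty = $347,047.00 × 25% = $86,761.75.
Total = $213,071.00 + $86,761.75 = $299,832.75.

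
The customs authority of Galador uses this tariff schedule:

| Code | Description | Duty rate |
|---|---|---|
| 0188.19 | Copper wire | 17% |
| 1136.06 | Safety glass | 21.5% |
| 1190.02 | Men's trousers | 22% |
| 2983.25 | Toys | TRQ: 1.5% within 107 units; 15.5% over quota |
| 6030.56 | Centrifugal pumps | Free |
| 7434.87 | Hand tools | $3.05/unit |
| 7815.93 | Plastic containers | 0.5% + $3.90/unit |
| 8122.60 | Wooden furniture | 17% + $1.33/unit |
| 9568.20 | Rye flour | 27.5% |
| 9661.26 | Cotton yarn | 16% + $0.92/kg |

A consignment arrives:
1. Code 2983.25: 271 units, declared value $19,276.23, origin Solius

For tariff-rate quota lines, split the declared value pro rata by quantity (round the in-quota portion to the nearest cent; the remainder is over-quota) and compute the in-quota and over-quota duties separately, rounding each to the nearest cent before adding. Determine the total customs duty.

Line 1 (2983.25, Solius, 271 units, $19,276.23):
Code 2983.25 is under a tariff-rate quota (threshold 107 units). In-quota: 107 units at 1.5%; over-quota: 164 units at 15.5%.
Pro-rata value split: in-quota = $19,276.23 × 107/271 = $7,610.91; over-quota = $19,276.23 − $7,610.91 = $11,665.32.
In-quota duty = $7,610.91 × 1.5% = $114.16. Over-quota duty = $11,665.32 × 15.5% = $1,808.12.
Line duty = $114.16 + $1,808.12 = $1,922.28.

$1,922.28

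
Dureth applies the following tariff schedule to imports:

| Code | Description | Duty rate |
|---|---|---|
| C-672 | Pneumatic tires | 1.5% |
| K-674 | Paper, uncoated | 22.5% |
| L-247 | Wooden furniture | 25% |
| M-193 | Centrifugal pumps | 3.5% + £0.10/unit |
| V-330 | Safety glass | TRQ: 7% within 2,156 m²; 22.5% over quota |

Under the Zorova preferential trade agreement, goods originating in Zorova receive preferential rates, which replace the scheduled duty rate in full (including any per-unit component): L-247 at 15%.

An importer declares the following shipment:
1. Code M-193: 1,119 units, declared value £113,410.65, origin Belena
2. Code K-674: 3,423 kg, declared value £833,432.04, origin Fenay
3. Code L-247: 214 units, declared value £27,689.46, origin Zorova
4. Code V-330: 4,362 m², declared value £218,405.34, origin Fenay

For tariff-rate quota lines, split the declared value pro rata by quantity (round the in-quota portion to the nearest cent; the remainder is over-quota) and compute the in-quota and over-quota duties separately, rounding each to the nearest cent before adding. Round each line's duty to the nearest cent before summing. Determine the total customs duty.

£228,165.70

Line 1 (M-193, Belena, 1,119 units, £113,410.65):
Base rate for M-193 is 3.5% + £0.10/unit.
Duty = £113,410.65 × 3.5% + 1,119 × £0.10 = £4,081.27.
Line 2 (K-674, Fenay, 3,423 kg, £833,432.04):
Base rate for K-674 is 22.5%.
Duty = £833,432.04 × 22.5% = £187,522.21.
Line 3 (L-247, Zorova, 214 units, £27,689.46):
Base rate for L-247 is 25%.
Origin Zorova qualifies under the Dureth–Zorova agreement and L-247 is covered: preferential rate 15% applies instead.
Duty = £27,689.46 × 15% = £4,153.42.
Line 4 (V-330, Fenay, 4,362 m², £218,405.34):
Code V-330 is under a tariff-rate quota (threshold 2,156 m²). In-quota: 2,156 m² at 7%; over-quota: 2,206 m² at 22.5%.
Pro-rata value split: in-quota = £218,405.34 × 2,156/4,362 = £107,950.92; over-quota = £218,405.34 − £107,950.92 = £110,454.42.
In-quota duty = £107,950.92 × 7% = £7,556.56. Over-quota duty = £110,454.42 × 22.5% = £24,852.24.
Line duty = £7,556.56 + £24,852.24 = £32,408.80.
Total = £4,081.27 + £187,522.21 + £4,153.42 + £32,408.80 = £228,165.70.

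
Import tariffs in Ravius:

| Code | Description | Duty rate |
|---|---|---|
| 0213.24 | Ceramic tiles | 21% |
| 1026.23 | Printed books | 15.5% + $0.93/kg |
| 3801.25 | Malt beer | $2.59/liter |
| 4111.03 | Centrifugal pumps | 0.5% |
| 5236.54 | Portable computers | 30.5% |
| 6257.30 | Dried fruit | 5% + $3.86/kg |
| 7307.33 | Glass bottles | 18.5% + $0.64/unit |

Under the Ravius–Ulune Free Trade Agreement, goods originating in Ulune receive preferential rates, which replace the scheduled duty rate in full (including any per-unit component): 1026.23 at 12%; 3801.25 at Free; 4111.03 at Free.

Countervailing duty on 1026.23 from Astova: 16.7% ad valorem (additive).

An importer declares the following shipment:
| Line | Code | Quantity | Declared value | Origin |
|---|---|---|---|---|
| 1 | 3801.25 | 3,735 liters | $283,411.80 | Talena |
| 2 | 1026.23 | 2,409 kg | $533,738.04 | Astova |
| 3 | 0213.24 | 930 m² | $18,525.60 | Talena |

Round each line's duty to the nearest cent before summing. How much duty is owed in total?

$187,668.05

Line 1 (3801.25, Talena, 3,735 liters, $283,411.80):
Base rate for 3801.25 is $2.59/liter.
3801.25 has an FTA preferential rate, but origin Talena is not Ulune; base rate stands.
Duty = 3,735 × $2.59 = $9,673.65.
Line 2 (1026.23, Astova, 2,409 kg, $533,738.04):
Base rate for 1026.23 is 15.5% + $0.93/kg.
1026.23 has an FTA preferential rate, but origin Astova is not Ulune; base rate stands.
Additional duty on 1026.23 from Astova: +16.7%. Applied ad valorem rate: 15.5% + 16.7% = 32.2%.
Duty = $533,738.04 × 32.2% + 2,409 × $0.93 = $174,104.02.
Line 3 (0213.24, Talena, 930 m², $18,525.60):
Base rate for 0213.24 is 21%.
Duty = $18,525.60 × 21% = $3,890.38.
Total = $9,673.65 + $174,104.02 + $3,890.38 = $187,668.05.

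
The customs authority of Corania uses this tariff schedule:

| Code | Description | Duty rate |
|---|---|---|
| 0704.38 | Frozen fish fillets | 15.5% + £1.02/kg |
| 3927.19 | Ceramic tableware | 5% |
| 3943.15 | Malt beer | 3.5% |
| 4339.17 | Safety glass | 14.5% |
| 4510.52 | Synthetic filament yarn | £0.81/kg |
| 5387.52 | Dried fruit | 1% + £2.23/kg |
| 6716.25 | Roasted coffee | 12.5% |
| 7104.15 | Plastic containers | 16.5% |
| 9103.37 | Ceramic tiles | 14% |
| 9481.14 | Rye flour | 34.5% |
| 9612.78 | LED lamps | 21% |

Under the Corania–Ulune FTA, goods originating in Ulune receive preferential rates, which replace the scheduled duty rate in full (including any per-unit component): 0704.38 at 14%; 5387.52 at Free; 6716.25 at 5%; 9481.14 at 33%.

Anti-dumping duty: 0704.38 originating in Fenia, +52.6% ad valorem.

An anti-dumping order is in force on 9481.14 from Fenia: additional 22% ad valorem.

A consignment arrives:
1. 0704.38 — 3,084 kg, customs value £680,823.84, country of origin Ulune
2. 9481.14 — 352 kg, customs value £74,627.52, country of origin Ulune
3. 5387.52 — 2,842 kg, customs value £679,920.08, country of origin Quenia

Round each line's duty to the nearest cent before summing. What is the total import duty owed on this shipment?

Line 1 (0704.38, Ulune, 3,084 kg, £680,823.84):
Base rate for 0704.38 is 15.5% + £1.02/kg.
Origin Ulune qualifies under the Corania–Ulune agreement and 0704.38 is covered: preferential rate 14% applies instead.
The additional-duty order on 0704.38 targets Fenia, not Ulune; it does not apply.
Duty = £680,823.84 × 14% = £95,315.34.
Line 2 (9481.14, Ulune, 352 kg, £74,627.52):
Base rate for 9481.14 is 34.5%.
Origin Ulune qualifies under the Corania–Ulune agreement and 9481.14 is covered: preferential rate 33% applies instead.
The additional-duty order on 9481.14 targets Fenia, not Ulune; it does not apply.
Duty = £74,627.52 × 33% = £24,627.08.
Line 3 (5387.52, Quenia, 2,842 kg, £679,920.08):
Base rate for 5387.52 is 1% + £2.23/kg.
5387.52 has an FTA preferential rate, but origin Quenia is not Ulune; base rate stands.
Duty = £679,920.08 × 1% + 2,842 × £2.23 = £13,136.86.
Total = £95,315.34 + £24,627.08 + £13,136.86 = £133,079.28.

£133,079.28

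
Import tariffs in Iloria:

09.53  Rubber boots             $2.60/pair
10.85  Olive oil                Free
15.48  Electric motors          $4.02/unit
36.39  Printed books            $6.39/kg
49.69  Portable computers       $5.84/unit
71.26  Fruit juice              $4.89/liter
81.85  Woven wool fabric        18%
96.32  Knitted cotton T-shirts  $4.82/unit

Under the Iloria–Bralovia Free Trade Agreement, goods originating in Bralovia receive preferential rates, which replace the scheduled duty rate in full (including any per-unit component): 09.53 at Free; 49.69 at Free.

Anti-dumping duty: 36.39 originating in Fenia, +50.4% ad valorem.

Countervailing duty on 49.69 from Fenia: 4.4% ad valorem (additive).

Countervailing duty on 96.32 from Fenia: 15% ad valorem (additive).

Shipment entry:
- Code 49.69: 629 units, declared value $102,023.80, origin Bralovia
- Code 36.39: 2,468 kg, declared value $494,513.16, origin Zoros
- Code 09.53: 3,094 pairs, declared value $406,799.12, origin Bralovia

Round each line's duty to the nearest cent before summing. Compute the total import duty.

Line 1 (49.69, Bralovia, 629 units, $102,023.80):
Base rate for 49.69 is $5.84/unit.
Origin Bralovia qualifies under the Iloria–Bralovia agreement and 49.69 is covered: preferential rate Free applies instead.
The additional-duty order on 49.69 targets Fenia, not Bralovia; it does not apply.
Duty = $102,023.80 × 0% = $0.00.
Line 2 (36.39, Zoros, 2,468 kg, $494,513.16):
Base rate for 36.39 is $6.39/kg.
The additional-duty order on 36.39 targets Fenia, not Zoros; it does not apply.
Duty = 2,468 × $6.39 = $15,770.52.
Line 3 (09.53, Bralovia, 3,094 pairs, $406,799.12):
Base rate for 09.53 is $2.60/pair.
Origin Bralovia qualifies under the Iloria–Bralovia agreement and 09.53 is covered: preferential rate Free applies instead.
Duty = $406,799.12 × 0% = $0.00.
Total = $0.00 + $15,770.52 + $0.00 = $15,770.52.

$15,770.52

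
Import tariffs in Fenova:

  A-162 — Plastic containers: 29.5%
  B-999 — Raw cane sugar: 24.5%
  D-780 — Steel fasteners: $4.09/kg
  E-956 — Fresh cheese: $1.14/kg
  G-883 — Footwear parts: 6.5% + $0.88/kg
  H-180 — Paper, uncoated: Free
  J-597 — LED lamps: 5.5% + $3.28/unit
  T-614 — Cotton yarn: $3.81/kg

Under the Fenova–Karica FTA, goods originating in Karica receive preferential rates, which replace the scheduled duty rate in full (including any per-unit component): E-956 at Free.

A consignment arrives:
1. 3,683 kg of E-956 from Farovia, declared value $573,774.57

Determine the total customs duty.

Line 1 (E-956, Farovia, 3,683 kg, $573,774.57):
Base rate for E-956 is $1.14/kg.
E-956 has an FTA preferential rate, but origin Farovia is not Karica; base rate stands.
Duty = 3,683 × $1.14 = $4,198.62.

$4,198.62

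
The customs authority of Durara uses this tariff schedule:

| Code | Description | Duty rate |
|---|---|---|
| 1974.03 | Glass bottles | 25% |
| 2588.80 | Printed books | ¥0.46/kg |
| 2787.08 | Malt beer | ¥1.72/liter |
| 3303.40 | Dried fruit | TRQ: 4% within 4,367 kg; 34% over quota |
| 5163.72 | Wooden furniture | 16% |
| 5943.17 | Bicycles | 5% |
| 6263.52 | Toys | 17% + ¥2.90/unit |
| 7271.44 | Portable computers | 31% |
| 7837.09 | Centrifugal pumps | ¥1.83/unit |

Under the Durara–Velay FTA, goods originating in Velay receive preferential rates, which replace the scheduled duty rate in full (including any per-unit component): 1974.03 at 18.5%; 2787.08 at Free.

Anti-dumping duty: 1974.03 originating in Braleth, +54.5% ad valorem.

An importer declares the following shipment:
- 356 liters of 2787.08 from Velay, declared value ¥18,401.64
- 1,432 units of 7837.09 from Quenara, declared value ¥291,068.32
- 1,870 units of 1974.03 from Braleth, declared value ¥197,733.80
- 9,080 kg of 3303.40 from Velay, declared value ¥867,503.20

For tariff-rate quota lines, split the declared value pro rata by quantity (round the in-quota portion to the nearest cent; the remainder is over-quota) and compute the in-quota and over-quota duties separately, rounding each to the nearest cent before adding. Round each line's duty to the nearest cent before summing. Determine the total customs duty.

Line 1 (2787.08, Velay, 356 liters, ¥18,401.64):
Base rate for 2787.08 is ¥1.72/liter.
Origin Velay qualifies under the Durara–Velay agreement and 2787.08 is covered: preferential rate Free applies instead.
Duty = ¥18,401.64 × 0% = ¥0.00.
Line 2 (7837.09, Quenara, 1,432 units, ¥291,068.32):
Base rate for 7837.09 is ¥1.83/unit.
Duty = 1,432 × ¥1.83 = ¥2,620.56.
Line 3 (1974.03, Braleth, 1,870 units, ¥197,733.80):
Base rate for 1974.03 is 25%.
1974.03 has an FTA preferential rate, but origin Braleth is not Velay; base rate stands.
Additional duty on 1974.03 from Braleth: +54.5%. Applied ad valorem rate: 25% + 54.5% = 79.5%.
Duty = ¥197,733.80 × 79.5% = ¥157,198.37.
Line 4 (3303.40, Velay, 9,080 kg, ¥867,503.20):
Code 3303.40 is under a tariff-rate quota (threshold 4,367 kg). In-quota: 4,367 kg at 4%; over-quota: 4,713 kg at 34%.
Pro-rata value split: in-quota = ¥867,503.20 × 4,367/9,080 = ¥417,223.18; over-quota = ¥867,503.20 − ¥417,223.18 = ¥450,280.02.
In-quota duty = ¥417,223.18 × 4% = ¥16,688.93. Over-quota duty = ¥450,280.02 × 34% = ¥153,095.21.
Line duty = ¥16,688.93 + ¥153,095.21 = ¥169,784.14.
Total = ¥0.00 + ¥2,620.56 + ¥157,198.37 + ¥169,784.14 = ¥329,603.07.

¥329,603.07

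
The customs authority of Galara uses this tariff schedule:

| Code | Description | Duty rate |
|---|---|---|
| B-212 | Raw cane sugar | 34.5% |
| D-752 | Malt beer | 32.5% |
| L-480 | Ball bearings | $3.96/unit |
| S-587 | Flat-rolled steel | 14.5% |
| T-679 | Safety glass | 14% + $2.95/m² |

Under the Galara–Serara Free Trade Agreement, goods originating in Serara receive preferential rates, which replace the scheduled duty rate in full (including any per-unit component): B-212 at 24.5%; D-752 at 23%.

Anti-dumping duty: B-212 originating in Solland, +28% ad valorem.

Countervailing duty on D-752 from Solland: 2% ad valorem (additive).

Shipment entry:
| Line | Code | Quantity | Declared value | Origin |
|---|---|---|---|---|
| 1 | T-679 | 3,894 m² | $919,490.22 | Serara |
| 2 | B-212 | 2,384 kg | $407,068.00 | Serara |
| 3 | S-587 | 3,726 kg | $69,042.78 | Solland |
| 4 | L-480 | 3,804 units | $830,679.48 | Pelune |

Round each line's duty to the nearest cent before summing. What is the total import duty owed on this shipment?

Line 1 (T-679, Serara, 3,894 m², $919,490.22):
Base rate for T-679 is 14% + $2.95/m².
Origin Serara is the FTA partner but T-679 is not on the preference list; base rate stands.
Duty = $919,490.22 × 14% + 3,894 × $2.95 = $140,215.93.
Line 2 (B-212, Serara, 2,384 kg, $407,068.00):
Base rate for B-212 is 34.5%.
Origin Serara qualifies under the Galara–Serara agreement and B-212 is covered: preferential rate 24.5% applies instead.
The additional-duty order on B-212 targets Solland, not Serara; it does not apply.
Duty = $407,068.00 × 24.5% = $99,731.66.
Line 3 (S-587, Solland, 3,726 kg, $69,042.78):
Base rate for S-587 is 14.5%.
Duty = $69,042.78 × 14.5% = $10,011.20.
Line 4 (L-480, Pelune, 3,804 units, $830,679.48):
Base rate for L-480 is $3.96/unit.
Duty = 3,804 × $3.96 = $15,063.84.
Total = $140,215.93 + $99,731.66 + $10,011.20 + $15,063.84 = $265,022.63.

$265,022.63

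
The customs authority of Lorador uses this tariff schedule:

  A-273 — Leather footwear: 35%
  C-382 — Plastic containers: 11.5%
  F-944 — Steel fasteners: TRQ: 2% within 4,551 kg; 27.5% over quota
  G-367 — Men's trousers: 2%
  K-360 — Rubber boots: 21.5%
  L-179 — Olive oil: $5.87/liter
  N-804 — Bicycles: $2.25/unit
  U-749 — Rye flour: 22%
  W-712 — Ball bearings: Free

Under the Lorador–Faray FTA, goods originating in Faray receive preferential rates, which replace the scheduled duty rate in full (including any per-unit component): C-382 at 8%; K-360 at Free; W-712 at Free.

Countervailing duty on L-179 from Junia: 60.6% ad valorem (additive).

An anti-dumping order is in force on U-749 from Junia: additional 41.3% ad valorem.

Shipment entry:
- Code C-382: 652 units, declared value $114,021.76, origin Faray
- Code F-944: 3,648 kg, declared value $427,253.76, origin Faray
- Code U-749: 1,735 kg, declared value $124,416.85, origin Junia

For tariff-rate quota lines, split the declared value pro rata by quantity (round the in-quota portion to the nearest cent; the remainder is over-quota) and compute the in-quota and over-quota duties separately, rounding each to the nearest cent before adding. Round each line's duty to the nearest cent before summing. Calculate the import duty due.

Line 1 (C-382, Faray, 652 units, $114,021.76):
Base rate for C-382 is 11.5%.
Origin Faray qualifies under the Lorador–Faray agreement and C-382 is covered: preferential rate 8% applies instead.
Duty = $114,021.76 × 8% = $9,121.74.
Line 2 (F-944, Faray, 3,648 kg, $427,253.76):
Code F-944 is under a tariff-rate quota (threshold 4,551 kg). Quantity 3,648 kg is within the quota, so the in-quota rate 2% applies to the full value.
Duty = $427,253.76 × 2% = $8,545.08.
Line 3 (U-749, Junia, 1,735 kg, $124,416.85):
Base rate for U-749 is 22%.
Additional duty on U-749 from Junia: +41.3%. Applied ad valorem rate: 22% + 41.3% = 63.3%.
Duty = $124,416.85 × 63.3% = $78,755.87.
Total = $9,121.74 + $8,545.08 + $78,755.87 = $96,422.69.

$96,422.69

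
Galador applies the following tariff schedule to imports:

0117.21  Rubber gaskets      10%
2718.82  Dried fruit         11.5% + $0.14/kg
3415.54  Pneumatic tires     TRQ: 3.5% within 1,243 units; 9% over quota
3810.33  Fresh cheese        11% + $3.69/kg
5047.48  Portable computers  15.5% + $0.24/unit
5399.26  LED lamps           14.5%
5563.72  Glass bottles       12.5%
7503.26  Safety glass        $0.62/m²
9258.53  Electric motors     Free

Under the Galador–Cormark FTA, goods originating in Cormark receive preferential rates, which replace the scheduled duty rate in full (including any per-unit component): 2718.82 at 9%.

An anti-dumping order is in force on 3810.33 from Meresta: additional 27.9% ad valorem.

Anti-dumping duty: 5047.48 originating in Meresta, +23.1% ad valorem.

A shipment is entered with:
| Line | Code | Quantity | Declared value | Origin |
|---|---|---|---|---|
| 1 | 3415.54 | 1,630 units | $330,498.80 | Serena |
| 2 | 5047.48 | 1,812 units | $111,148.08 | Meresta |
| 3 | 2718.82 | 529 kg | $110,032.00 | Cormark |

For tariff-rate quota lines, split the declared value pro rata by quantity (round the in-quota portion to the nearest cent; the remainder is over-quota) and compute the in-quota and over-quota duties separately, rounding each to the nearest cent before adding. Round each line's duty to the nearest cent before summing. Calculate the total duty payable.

Line 1 (3415.54, Serena, 1,630 units, $330,498.80):
Code 3415.54 is under a tariff-rate quota (threshold 1,243 units). In-quota: 1,243 units at 3.5%; over-quota: 387 units at 9%.
Pro-rata value split: in-quota = $330,498.80 × 1,243/1,630 = $252,030.68; over-quota = $330,498.80 − $252,030.68 = $78,468.12.
In-quota duty = $252,030.68 × 3.5% = $8,821.07. Over-quota duty = $78,468.12 × 9% = $7,062.13.
Line duty = $8,821.07 + $7,062.13 = $15,883.20.
Line 2 (5047.48, Meresta, 1,812 units, $111,148.08):
Base rate for 5047.48 is 15.5% + $0.24/unit.
Additional duty on 5047.48 from Meresta: +23.1%. Applied ad valorem rate: 15.5% + 23.1% = 38.6%.
Duty = $111,148.08 × 38.6% + 1,812 × $0.24 = $43,338.04.
Line 3 (2718.82, Cormark, 529 kg, $110,032.00):
Base rate for 2718.82 is 11.5% + $0.14/kg.
Origin Cormark qualifies under the Galador–Cormark agreement and 2718.82 is covered: preferential rate 9% applies instead.
Duty = $110,032.00 × 9% = $9,902.88.
Total = $15,883.20 + $43,338.04 + $9,902.88 = $69,124.12.

$69,124.12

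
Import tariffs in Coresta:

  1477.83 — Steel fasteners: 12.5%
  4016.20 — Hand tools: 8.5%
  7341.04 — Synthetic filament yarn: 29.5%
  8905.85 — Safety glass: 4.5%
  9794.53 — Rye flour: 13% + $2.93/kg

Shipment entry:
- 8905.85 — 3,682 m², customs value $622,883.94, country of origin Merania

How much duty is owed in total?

$28,029.78

Line 1 (8905.85, Merania, 3,682 m², $622,883.94):
Base rate for 8905.85 is 4.5%.
Duty = $622,883.94 × 4.5% = $28,029.78.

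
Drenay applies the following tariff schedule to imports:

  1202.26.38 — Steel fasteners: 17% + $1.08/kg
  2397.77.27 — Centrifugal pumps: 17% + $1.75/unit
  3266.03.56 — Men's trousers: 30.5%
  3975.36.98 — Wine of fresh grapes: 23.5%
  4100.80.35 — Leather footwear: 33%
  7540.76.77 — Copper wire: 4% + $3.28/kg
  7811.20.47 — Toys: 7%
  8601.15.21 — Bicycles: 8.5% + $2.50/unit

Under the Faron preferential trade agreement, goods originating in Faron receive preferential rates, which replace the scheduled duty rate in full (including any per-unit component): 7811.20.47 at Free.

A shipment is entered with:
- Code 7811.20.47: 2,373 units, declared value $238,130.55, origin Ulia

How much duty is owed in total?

Line 1 (7811.20.47, Ulia, 2,373 units, $238,130.55):
Base rate for 7811.20.47 is 7%.
7811.20.47 has an FTA preferential rate, but origin Ulia is not Faron; base rate stands.
Duty = $238,130.55 × 7% = $16,669.14.

$16,669.14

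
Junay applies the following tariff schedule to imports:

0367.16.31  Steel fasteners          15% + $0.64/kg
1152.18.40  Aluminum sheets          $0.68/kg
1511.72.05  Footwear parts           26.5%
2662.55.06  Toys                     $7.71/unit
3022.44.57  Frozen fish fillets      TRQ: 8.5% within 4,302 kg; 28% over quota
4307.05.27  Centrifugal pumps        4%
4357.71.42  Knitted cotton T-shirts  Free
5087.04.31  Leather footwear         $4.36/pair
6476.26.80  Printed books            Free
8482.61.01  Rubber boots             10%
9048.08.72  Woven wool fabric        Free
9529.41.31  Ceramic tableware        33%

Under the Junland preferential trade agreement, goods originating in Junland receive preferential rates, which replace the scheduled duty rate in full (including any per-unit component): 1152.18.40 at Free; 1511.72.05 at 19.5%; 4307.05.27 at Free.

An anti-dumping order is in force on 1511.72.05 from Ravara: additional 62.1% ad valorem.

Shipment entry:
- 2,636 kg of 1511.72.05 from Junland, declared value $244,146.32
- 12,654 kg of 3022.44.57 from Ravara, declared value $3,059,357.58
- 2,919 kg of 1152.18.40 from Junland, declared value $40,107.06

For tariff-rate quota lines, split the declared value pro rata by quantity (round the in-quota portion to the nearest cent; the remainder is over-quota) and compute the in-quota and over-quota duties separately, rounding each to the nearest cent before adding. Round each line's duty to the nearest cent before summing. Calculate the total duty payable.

Line 1 (1511.72.05, Junland, 2,636 kg, $244,146.32):
Base rate for 1511.72.05 is 26.5%.
Origin Junland qualifies under the Junay–Junland agreement and 1511.72.05 is covered: preferential rate 19.5% applies instead.
The additional-duty order on 1511.72.05 targets Ravara, not Junland; it does not apply.
Duty = $244,146.32 × 19.5% = $47,608.53.
Line 2 (3022.44.57, Ravara, 12,654 kg, $3,059,357.58):
Code 3022.44.57 is under a tariff-rate quota (threshold 4,302 kg). In-quota: 4,302 kg at 8.5%; over-quota: 8,352 kg at 28%.
Pro-rata value split: in-quota = $3,059,357.58 × 4,302/12,654 = $1,040,094.54; over-quota = $3,059,357.58 − $1,040,094.54 = $2,019,263.04.
In-quota duty = $1,040,094.54 × 8.5% = $88,408.04. Over-quota duty = $2,019,263.04 × 28% = $565,393.65.
Line duty = $88,408.04 + $565,393.65 = $653,801.69.
Line 3 (1152.18.40, Junland, 2,919 kg, $40,107.06):
Base rate for 1152.18.40 is $0.68/kg.
Origin Junland qualifies under the Junay–Junland agreement and 1152.18.40 is covered: preferential rate Free applies instead.
Duty = $40,107.06 × 0% = $0.00.
Total = $47,608.53 + $653,801.69 + $0.00 = $701,410.22.

$701,410.22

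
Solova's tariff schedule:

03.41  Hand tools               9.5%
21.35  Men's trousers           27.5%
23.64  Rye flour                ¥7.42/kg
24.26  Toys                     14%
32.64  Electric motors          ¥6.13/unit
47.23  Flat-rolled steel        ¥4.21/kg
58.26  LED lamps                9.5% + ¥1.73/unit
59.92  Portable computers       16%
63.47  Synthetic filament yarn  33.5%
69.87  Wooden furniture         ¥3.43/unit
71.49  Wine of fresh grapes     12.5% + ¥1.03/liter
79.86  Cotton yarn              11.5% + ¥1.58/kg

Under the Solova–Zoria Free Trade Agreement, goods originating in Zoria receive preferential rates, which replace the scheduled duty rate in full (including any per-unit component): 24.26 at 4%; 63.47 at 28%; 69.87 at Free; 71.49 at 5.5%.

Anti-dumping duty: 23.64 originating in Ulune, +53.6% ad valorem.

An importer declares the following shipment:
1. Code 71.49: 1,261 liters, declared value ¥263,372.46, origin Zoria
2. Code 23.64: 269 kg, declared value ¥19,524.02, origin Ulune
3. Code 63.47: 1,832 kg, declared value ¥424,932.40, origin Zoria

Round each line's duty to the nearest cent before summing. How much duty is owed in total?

Line 1 (71.49, Zoria, 1,261 liters, ¥263,372.46):
Base rate for 71.49 is 12.5% + ¥1.03/liter.
Origin Zoria qualifies under the Solova–Zoria agreement and 71.49 is covered: preferential rate 5.5% applies instead.
Duty = ¥263,372.46 × 5.5% = ¥14,485.49.
Line 2 (23.64, Ulune, 269 kg, ¥19,524.02):
Base rate for 23.64 is ¥7.42/kg.
Additional duty on 23.64 from Ulune: +53.6% ad valorem. Applied ad valorem rate = 53.6%.
Duty = ¥19,524.02 × 53.6% + 269 × ¥7.42 = ¥12,460.85.
Line 3 (63.47, Zoria, 1,832 kg, ¥424,932.40):
Base rate for 63.47 is 33.5%.
Origin Zoria qualifies under the Solova–Zoria agreement and 63.47 is covered: preferential rate 28% applies instead.
Duty = ¥424,932.40 × 28% = ¥118,981.07.
Total = ¥14,485.49 + ¥12,460.85 + ¥118,981.07 = ¥145,927.41.

¥145,927.41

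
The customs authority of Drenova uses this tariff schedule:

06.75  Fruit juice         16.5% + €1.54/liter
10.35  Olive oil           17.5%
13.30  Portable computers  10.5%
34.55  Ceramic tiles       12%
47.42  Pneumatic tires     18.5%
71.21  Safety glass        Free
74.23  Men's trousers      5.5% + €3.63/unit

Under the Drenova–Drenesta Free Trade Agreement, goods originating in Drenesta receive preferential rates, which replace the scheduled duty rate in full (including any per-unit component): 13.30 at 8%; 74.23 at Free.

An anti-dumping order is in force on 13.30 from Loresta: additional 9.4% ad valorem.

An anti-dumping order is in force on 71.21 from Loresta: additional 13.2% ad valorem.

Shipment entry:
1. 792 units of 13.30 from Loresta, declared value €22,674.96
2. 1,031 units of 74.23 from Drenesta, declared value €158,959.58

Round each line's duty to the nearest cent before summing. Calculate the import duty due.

€4,512.32

Line 1 (13.30, Loresta, 792 units, €22,674.96):
Base rate for 13.30 is 10.5%.
13.30 has an FTA preferential rate, but origin Loresta is not Drenesta; base rate stands.
Additional duty on 13.30 from Loresta: +9.4%. Applied ad valorem rate: 10.5% + 9.4% = 19.9%.
Duty = €22,674.96 × 19.9% = €4,512.32.
Line 2 (74.23, Drenesta, 1,031 units, €158,959.58):
Base rate for 74.23 is 5.5% + €3.63/unit.
Origin Drenesta qualifies under the Drenova–Drenesta agreement and 74.23 is covered: preferential rate Free applies instead.
Duty = €158,959.58 × 0% = €0.00.
Total = €4,512.32 + €0.00 = €4,512.32.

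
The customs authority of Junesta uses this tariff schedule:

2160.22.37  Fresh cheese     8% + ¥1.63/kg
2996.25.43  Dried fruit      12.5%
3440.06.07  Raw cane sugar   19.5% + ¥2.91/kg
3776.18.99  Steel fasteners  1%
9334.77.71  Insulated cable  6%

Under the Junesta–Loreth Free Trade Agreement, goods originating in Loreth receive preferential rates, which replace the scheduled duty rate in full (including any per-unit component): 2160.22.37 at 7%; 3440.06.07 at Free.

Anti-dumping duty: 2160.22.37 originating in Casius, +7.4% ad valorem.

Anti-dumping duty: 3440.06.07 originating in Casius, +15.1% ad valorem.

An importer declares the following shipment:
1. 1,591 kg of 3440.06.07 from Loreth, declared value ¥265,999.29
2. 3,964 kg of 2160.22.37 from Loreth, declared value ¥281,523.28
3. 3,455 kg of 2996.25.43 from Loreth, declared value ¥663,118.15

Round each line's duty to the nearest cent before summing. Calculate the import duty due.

¥102,596.40

Line 1 (3440.06.07, Loreth, 1,591 kg, ¥265,999.29):
Base rate for 3440.06.07 is 19.5% + ¥2.91/kg.
Origin Loreth qualifies under the Junesta–Loreth agreement and 3440.06.07 is covered: preferential rate Free applies instead.
The additional-duty order on 3440.06.07 targets Casius, not Loreth; it does not apply.
Duty = ¥265,999.29 × 0% = ¥0.00.
Line 2 (2160.22.37, Loreth, 3,964 kg, ¥281,523.28):
Base rate for 2160.22.37 is 8% + ¥1.63/kg.
Origin Loreth qualifies under the Junesta–Loreth agreement and 2160.22.37 is covered: preferential rate 7% applies instead.
The additional-duty order on 2160.22.37 targets Casius, not Loreth; it does not apply.
Duty = ¥281,523.28 × 7% = ¥19,706.63.
Line 3 (2996.25.43, Loreth, 3,455 kg, ¥663,118.15):
Base rate for 2996.25.43 is 12.5%.
Origin Loreth is the FTA partner but 2996.25.43 is not on the preference list; base rate stands.
Duty = ¥663,118.15 × 12.5% = ¥82,889.77.
Total = ¥0.00 + ¥19,706.63 + ¥82,889.77 = ¥102,596.40.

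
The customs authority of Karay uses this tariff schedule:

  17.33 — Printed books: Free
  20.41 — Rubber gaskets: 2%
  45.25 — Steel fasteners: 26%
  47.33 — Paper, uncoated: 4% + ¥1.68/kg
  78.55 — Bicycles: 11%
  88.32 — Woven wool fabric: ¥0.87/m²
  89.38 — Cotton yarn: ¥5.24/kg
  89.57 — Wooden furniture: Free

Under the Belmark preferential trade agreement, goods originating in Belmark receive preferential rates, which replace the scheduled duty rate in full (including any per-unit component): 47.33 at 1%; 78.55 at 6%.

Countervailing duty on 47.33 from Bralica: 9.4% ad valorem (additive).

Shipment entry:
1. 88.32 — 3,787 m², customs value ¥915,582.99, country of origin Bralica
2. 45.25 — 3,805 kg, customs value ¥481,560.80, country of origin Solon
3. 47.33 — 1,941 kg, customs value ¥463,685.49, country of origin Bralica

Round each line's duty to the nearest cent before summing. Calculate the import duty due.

Line 1 (88.32, Bralica, 3,787 m², ¥915,582.99):
Base rate for 88.32 is ¥0.87/m².
Duty = 3,787 × ¥0.87 = ¥3,294.69.
Line 2 (45.25, Solon, 3,805 kg, ¥481,560.80):
Base rate for 45.25 is 26%.
Duty = ¥481,560.80 × 26% = ¥125,205.81.
Line 3 (47.33, Bralica, 1,941 kg, ¥463,685.49):
Base rate for 47.33 is 4% + ¥1.68/kg.
47.33 has an FTA preferential rate, but origin Bralica is not Belmark; base rate stands.
Additional duty on 47.33 from Bralica: +9.4%. Applied ad valorem rate: 4% + 9.4% = 13.4%.
Duty = ¥463,685.49 × 13.4% + 1,941 × ¥1.68 = ¥65,394.74.
Total = ¥3,294.69 + ¥125,205.81 + ¥65,394.74 = ¥193,895.24.

¥193,895.24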